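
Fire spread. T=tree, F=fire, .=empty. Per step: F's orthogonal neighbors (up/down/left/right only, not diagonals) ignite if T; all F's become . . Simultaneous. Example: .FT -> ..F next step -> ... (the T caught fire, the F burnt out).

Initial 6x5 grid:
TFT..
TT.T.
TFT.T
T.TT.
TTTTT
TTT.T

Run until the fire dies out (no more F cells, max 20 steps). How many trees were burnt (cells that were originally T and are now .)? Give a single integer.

Step 1: +5 fires, +2 burnt (F count now 5)
Step 2: +3 fires, +5 burnt (F count now 3)
Step 3: +3 fires, +3 burnt (F count now 3)
Step 4: +4 fires, +3 burnt (F count now 4)
Step 5: +2 fires, +4 burnt (F count now 2)
Step 6: +1 fires, +2 burnt (F count now 1)
Step 7: +0 fires, +1 burnt (F count now 0)
Fire out after step 7
Initially T: 20, now '.': 28
Total burnt (originally-T cells now '.'): 18

Answer: 18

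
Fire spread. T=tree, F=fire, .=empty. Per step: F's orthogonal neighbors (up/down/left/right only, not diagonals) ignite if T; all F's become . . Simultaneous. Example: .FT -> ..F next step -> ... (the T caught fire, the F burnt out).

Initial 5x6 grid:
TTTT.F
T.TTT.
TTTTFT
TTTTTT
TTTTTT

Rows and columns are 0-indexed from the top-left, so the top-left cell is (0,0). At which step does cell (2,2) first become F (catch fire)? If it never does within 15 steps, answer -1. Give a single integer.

Step 1: cell (2,2)='T' (+4 fires, +2 burnt)
Step 2: cell (2,2)='F' (+5 fires, +4 burnt)
  -> target ignites at step 2
Step 3: cell (2,2)='.' (+6 fires, +5 burnt)
Step 4: cell (2,2)='.' (+4 fires, +6 burnt)
Step 5: cell (2,2)='.' (+4 fires, +4 burnt)
Step 6: cell (2,2)='.' (+2 fires, +4 burnt)
Step 7: cell (2,2)='.' (+0 fires, +2 burnt)
  fire out at step 7

2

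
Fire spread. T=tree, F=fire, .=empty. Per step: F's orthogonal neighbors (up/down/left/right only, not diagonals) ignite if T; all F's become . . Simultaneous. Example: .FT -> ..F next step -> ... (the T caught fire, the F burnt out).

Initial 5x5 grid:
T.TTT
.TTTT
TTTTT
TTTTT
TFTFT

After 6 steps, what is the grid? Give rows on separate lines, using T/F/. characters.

Step 1: 5 trees catch fire, 2 burn out
  T.TTT
  .TTTT
  TTTTT
  TFTFT
  F.F.F
Step 2: 5 trees catch fire, 5 burn out
  T.TTT
  .TTTT
  TFTFT
  F.F.F
  .....
Step 3: 5 trees catch fire, 5 burn out
  T.TTT
  .FTFT
  F.F.F
  .....
  .....
Step 4: 3 trees catch fire, 5 burn out
  T.TFT
  ..F.F
  .....
  .....
  .....
Step 5: 2 trees catch fire, 3 burn out
  T.F.F
  .....
  .....
  .....
  .....
Step 6: 0 trees catch fire, 2 burn out
  T....
  .....
  .....
  .....
  .....

T....
.....
.....
.....
.....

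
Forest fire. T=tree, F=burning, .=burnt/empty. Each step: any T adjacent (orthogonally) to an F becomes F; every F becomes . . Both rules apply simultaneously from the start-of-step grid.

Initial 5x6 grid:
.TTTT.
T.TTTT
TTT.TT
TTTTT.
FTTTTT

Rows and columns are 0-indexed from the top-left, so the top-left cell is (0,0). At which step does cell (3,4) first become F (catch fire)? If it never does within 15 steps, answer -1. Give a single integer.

Step 1: cell (3,4)='T' (+2 fires, +1 burnt)
Step 2: cell (3,4)='T' (+3 fires, +2 burnt)
Step 3: cell (3,4)='T' (+4 fires, +3 burnt)
Step 4: cell (3,4)='T' (+3 fires, +4 burnt)
Step 5: cell (3,4)='F' (+3 fires, +3 burnt)
  -> target ignites at step 5
Step 6: cell (3,4)='.' (+3 fires, +3 burnt)
Step 7: cell (3,4)='.' (+4 fires, +3 burnt)
Step 8: cell (3,4)='.' (+2 fires, +4 burnt)
Step 9: cell (3,4)='.' (+0 fires, +2 burnt)
  fire out at step 9

5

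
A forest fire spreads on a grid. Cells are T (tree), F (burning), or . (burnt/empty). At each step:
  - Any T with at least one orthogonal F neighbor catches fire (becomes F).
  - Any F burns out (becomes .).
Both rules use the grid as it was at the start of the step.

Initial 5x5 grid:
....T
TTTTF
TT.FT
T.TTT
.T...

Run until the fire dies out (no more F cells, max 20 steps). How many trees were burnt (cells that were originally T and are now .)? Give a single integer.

Answer: 12

Derivation:
Step 1: +4 fires, +2 burnt (F count now 4)
Step 2: +3 fires, +4 burnt (F count now 3)
Step 3: +1 fires, +3 burnt (F count now 1)
Step 4: +2 fires, +1 burnt (F count now 2)
Step 5: +1 fires, +2 burnt (F count now 1)
Step 6: +1 fires, +1 burnt (F count now 1)
Step 7: +0 fires, +1 burnt (F count now 0)
Fire out after step 7
Initially T: 13, now '.': 24
Total burnt (originally-T cells now '.'): 12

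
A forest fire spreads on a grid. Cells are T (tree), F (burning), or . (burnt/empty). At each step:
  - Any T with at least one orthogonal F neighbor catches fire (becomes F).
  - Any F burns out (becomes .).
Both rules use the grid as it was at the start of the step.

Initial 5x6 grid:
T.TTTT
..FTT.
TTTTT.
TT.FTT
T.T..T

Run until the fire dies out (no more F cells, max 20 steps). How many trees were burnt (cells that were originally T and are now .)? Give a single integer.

Step 1: +5 fires, +2 burnt (F count now 5)
Step 2: +5 fires, +5 burnt (F count now 5)
Step 3: +4 fires, +5 burnt (F count now 4)
Step 4: +2 fires, +4 burnt (F count now 2)
Step 5: +1 fires, +2 burnt (F count now 1)
Step 6: +0 fires, +1 burnt (F count now 0)
Fire out after step 6
Initially T: 19, now '.': 28
Total burnt (originally-T cells now '.'): 17

Answer: 17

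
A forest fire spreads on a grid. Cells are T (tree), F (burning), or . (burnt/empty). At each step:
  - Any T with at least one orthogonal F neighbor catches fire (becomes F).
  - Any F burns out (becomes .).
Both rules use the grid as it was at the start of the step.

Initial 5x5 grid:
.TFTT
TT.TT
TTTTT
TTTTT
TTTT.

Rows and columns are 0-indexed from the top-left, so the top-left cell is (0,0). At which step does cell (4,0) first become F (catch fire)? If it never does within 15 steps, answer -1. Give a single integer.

Step 1: cell (4,0)='T' (+2 fires, +1 burnt)
Step 2: cell (4,0)='T' (+3 fires, +2 burnt)
Step 3: cell (4,0)='T' (+4 fires, +3 burnt)
Step 4: cell (4,0)='T' (+5 fires, +4 burnt)
Step 5: cell (4,0)='T' (+5 fires, +5 burnt)
Step 6: cell (4,0)='F' (+2 fires, +5 burnt)
  -> target ignites at step 6
Step 7: cell (4,0)='.' (+0 fires, +2 burnt)
  fire out at step 7

6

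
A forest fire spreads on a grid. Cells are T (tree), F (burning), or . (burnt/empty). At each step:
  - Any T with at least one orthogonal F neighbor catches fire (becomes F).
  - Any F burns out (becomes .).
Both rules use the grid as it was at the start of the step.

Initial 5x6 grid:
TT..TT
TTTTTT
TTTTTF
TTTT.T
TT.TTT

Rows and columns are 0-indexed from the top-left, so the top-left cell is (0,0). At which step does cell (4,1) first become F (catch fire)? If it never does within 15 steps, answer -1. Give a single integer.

Step 1: cell (4,1)='T' (+3 fires, +1 burnt)
Step 2: cell (4,1)='T' (+4 fires, +3 burnt)
Step 3: cell (4,1)='T' (+5 fires, +4 burnt)
Step 4: cell (4,1)='T' (+4 fires, +5 burnt)
Step 5: cell (4,1)='T' (+3 fires, +4 burnt)
Step 6: cell (4,1)='F' (+4 fires, +3 burnt)
  -> target ignites at step 6
Step 7: cell (4,1)='.' (+2 fires, +4 burnt)
Step 8: cell (4,1)='.' (+0 fires, +2 burnt)
  fire out at step 8

6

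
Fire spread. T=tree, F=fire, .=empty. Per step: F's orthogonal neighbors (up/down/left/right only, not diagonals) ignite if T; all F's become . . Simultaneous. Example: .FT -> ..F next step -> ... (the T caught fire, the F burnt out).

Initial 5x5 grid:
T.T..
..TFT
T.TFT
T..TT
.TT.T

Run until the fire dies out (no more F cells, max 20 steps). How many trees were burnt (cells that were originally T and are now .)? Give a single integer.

Answer: 8

Derivation:
Step 1: +5 fires, +2 burnt (F count now 5)
Step 2: +2 fires, +5 burnt (F count now 2)
Step 3: +1 fires, +2 burnt (F count now 1)
Step 4: +0 fires, +1 burnt (F count now 0)
Fire out after step 4
Initially T: 13, now '.': 20
Total burnt (originally-T cells now '.'): 8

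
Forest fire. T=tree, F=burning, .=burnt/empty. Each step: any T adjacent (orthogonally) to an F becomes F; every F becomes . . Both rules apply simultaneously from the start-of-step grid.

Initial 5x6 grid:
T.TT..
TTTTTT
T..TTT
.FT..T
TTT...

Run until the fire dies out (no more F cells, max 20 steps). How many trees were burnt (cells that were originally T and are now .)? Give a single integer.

Answer: 4

Derivation:
Step 1: +2 fires, +1 burnt (F count now 2)
Step 2: +2 fires, +2 burnt (F count now 2)
Step 3: +0 fires, +2 burnt (F count now 0)
Fire out after step 3
Initially T: 18, now '.': 16
Total burnt (originally-T cells now '.'): 4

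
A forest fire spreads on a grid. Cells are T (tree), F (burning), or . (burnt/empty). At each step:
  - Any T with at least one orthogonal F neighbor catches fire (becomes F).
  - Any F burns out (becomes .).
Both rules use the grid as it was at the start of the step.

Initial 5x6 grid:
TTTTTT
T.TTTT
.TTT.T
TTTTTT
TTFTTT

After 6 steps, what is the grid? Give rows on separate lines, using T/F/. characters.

Step 1: 3 trees catch fire, 1 burn out
  TTTTTT
  T.TTTT
  .TTT.T
  TTFTTT
  TF.FTT
Step 2: 5 trees catch fire, 3 burn out
  TTTTTT
  T.TTTT
  .TFT.T
  TF.FTT
  F...FT
Step 3: 6 trees catch fire, 5 burn out
  TTTTTT
  T.FTTT
  .F.F.T
  F...FT
  .....F
Step 4: 3 trees catch fire, 6 burn out
  TTFTTT
  T..FTT
  .....T
  .....F
  ......
Step 5: 4 trees catch fire, 3 burn out
  TF.FTT
  T...FT
  .....F
  ......
  ......
Step 6: 3 trees catch fire, 4 burn out
  F...FT
  T....F
  ......
  ......
  ......

F...FT
T....F
......
......
......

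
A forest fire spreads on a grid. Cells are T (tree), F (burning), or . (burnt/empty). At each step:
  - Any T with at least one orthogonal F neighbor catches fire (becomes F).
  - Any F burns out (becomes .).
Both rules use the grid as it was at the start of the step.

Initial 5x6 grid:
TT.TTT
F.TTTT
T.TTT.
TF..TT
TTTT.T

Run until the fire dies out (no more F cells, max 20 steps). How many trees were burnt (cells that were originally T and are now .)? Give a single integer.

Answer: 8

Derivation:
Step 1: +4 fires, +2 burnt (F count now 4)
Step 2: +3 fires, +4 burnt (F count now 3)
Step 3: +1 fires, +3 burnt (F count now 1)
Step 4: +0 fires, +1 burnt (F count now 0)
Fire out after step 4
Initially T: 21, now '.': 17
Total burnt (originally-T cells now '.'): 8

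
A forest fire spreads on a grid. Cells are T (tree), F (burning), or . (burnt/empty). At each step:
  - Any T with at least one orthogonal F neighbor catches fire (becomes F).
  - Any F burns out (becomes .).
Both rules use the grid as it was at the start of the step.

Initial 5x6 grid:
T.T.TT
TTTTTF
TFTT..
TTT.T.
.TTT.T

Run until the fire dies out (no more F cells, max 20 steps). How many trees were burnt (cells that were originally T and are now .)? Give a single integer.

Step 1: +6 fires, +2 burnt (F count now 6)
Step 2: +8 fires, +6 burnt (F count now 8)
Step 3: +3 fires, +8 burnt (F count now 3)
Step 4: +1 fires, +3 burnt (F count now 1)
Step 5: +0 fires, +1 burnt (F count now 0)
Fire out after step 5
Initially T: 20, now '.': 28
Total burnt (originally-T cells now '.'): 18

Answer: 18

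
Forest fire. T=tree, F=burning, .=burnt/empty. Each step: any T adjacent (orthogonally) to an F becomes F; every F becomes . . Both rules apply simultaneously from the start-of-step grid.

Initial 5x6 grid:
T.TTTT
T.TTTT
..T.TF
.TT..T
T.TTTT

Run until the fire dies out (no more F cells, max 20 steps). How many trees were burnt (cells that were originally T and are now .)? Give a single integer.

Step 1: +3 fires, +1 burnt (F count now 3)
Step 2: +3 fires, +3 burnt (F count now 3)
Step 3: +3 fires, +3 burnt (F count now 3)
Step 4: +3 fires, +3 burnt (F count now 3)
Step 5: +3 fires, +3 burnt (F count now 3)
Step 6: +1 fires, +3 burnt (F count now 1)
Step 7: +1 fires, +1 burnt (F count now 1)
Step 8: +0 fires, +1 burnt (F count now 0)
Fire out after step 8
Initially T: 20, now '.': 27
Total burnt (originally-T cells now '.'): 17

Answer: 17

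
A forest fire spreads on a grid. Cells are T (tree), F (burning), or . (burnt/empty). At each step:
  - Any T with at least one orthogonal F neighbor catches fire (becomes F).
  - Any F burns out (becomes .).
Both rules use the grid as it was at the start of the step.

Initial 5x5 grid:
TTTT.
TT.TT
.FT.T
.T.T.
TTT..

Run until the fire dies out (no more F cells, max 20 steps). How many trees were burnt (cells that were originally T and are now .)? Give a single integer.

Answer: 14

Derivation:
Step 1: +3 fires, +1 burnt (F count now 3)
Step 2: +3 fires, +3 burnt (F count now 3)
Step 3: +4 fires, +3 burnt (F count now 4)
Step 4: +1 fires, +4 burnt (F count now 1)
Step 5: +1 fires, +1 burnt (F count now 1)
Step 6: +1 fires, +1 burnt (F count now 1)
Step 7: +1 fires, +1 burnt (F count now 1)
Step 8: +0 fires, +1 burnt (F count now 0)
Fire out after step 8
Initially T: 15, now '.': 24
Total burnt (originally-T cells now '.'): 14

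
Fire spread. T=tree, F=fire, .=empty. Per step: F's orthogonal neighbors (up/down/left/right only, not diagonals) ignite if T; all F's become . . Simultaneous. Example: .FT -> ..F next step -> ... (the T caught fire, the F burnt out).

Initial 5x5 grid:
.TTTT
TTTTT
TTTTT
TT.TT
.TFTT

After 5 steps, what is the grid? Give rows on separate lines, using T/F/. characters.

Step 1: 2 trees catch fire, 1 burn out
  .TTTT
  TTTTT
  TTTTT
  TT.TT
  .F.FT
Step 2: 3 trees catch fire, 2 burn out
  .TTTT
  TTTTT
  TTTTT
  TF.FT
  ....F
Step 3: 4 trees catch fire, 3 burn out
  .TTTT
  TTTTT
  TFTFT
  F...F
  .....
Step 4: 5 trees catch fire, 4 burn out
  .TTTT
  TFTFT
  F.F.F
  .....
  .....
Step 5: 5 trees catch fire, 5 burn out
  .FTFT
  F.F.F
  .....
  .....
  .....

.FTFT
F.F.F
.....
.....
.....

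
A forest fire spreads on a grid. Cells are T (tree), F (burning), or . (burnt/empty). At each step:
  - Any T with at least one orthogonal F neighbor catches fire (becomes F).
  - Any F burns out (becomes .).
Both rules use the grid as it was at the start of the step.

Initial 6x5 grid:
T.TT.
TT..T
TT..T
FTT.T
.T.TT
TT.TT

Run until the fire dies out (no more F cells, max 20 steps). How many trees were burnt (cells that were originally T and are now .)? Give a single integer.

Answer: 10

Derivation:
Step 1: +2 fires, +1 burnt (F count now 2)
Step 2: +4 fires, +2 burnt (F count now 4)
Step 3: +3 fires, +4 burnt (F count now 3)
Step 4: +1 fires, +3 burnt (F count now 1)
Step 5: +0 fires, +1 burnt (F count now 0)
Fire out after step 5
Initially T: 19, now '.': 21
Total burnt (originally-T cells now '.'): 10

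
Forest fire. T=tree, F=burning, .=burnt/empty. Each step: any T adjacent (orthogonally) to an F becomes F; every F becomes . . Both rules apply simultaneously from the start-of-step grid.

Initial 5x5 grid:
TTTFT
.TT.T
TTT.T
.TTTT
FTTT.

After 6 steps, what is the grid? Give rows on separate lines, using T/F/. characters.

Step 1: 3 trees catch fire, 2 burn out
  TTF.F
  .TT.T
  TTT.T
  .TTTT
  .FTT.
Step 2: 5 trees catch fire, 3 burn out
  TF...
  .TF.F
  TTT.T
  .FTTT
  ..FT.
Step 3: 7 trees catch fire, 5 burn out
  F....
  .F...
  TFF.F
  ..FTT
  ...F.
Step 4: 3 trees catch fire, 7 burn out
  .....
  .....
  F....
  ...FF
  .....
Step 5: 0 trees catch fire, 3 burn out
  .....
  .....
  .....
  .....
  .....
Step 6: 0 trees catch fire, 0 burn out
  .....
  .....
  .....
  .....
  .....

.....
.....
.....
.....
.....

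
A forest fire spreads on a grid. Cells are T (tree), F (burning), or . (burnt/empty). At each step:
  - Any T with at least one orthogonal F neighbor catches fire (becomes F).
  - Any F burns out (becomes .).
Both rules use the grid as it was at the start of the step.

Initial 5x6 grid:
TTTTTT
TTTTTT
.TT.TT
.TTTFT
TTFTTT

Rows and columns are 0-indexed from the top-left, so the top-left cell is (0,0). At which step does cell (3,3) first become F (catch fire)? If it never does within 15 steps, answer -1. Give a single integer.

Step 1: cell (3,3)='F' (+7 fires, +2 burnt)
  -> target ignites at step 1
Step 2: cell (3,3)='.' (+6 fires, +7 burnt)
Step 3: cell (3,3)='.' (+5 fires, +6 burnt)
Step 4: cell (3,3)='.' (+4 fires, +5 burnt)
Step 5: cell (3,3)='.' (+2 fires, +4 burnt)
Step 6: cell (3,3)='.' (+1 fires, +2 burnt)
Step 7: cell (3,3)='.' (+0 fires, +1 burnt)
  fire out at step 7

1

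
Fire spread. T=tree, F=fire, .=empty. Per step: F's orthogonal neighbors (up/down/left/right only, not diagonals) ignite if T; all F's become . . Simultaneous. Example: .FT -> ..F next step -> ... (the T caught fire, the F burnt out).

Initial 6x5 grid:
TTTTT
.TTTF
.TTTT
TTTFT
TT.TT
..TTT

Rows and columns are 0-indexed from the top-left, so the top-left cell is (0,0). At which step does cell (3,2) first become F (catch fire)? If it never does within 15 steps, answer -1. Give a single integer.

Step 1: cell (3,2)='F' (+7 fires, +2 burnt)
  -> target ignites at step 1
Step 2: cell (3,2)='.' (+6 fires, +7 burnt)
Step 3: cell (3,2)='.' (+7 fires, +6 burnt)
Step 4: cell (3,2)='.' (+2 fires, +7 burnt)
Step 5: cell (3,2)='.' (+1 fires, +2 burnt)
Step 6: cell (3,2)='.' (+0 fires, +1 burnt)
  fire out at step 6

1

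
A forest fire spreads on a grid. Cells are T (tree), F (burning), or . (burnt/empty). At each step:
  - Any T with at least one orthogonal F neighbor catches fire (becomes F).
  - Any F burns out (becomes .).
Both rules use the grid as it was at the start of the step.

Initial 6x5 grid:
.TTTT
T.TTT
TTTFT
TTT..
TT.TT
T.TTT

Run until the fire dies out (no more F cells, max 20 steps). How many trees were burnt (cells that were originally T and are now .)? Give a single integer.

Answer: 18

Derivation:
Step 1: +3 fires, +1 burnt (F count now 3)
Step 2: +5 fires, +3 burnt (F count now 5)
Step 3: +4 fires, +5 burnt (F count now 4)
Step 4: +4 fires, +4 burnt (F count now 4)
Step 5: +1 fires, +4 burnt (F count now 1)
Step 6: +1 fires, +1 burnt (F count now 1)
Step 7: +0 fires, +1 burnt (F count now 0)
Fire out after step 7
Initially T: 23, now '.': 25
Total burnt (originally-T cells now '.'): 18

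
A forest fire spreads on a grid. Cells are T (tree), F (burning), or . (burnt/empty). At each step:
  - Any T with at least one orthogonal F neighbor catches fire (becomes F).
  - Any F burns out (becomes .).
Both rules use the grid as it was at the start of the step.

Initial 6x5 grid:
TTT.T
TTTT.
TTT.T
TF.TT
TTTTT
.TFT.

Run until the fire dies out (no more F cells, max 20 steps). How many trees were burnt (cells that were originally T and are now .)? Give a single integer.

Step 1: +6 fires, +2 burnt (F count now 6)
Step 2: +5 fires, +6 burnt (F count now 5)
Step 3: +5 fires, +5 burnt (F count now 5)
Step 4: +4 fires, +5 burnt (F count now 4)
Step 5: +1 fires, +4 burnt (F count now 1)
Step 6: +0 fires, +1 burnt (F count now 0)
Fire out after step 6
Initially T: 22, now '.': 29
Total burnt (originally-T cells now '.'): 21

Answer: 21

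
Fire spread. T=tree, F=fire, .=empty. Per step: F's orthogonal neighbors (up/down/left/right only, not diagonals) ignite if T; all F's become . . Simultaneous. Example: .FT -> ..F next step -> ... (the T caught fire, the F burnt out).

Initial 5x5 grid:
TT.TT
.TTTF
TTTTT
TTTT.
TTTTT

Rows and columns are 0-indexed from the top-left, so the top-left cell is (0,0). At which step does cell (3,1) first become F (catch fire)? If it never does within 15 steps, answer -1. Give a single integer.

Step 1: cell (3,1)='T' (+3 fires, +1 burnt)
Step 2: cell (3,1)='T' (+3 fires, +3 burnt)
Step 3: cell (3,1)='T' (+3 fires, +3 burnt)
Step 4: cell (3,1)='T' (+4 fires, +3 burnt)
Step 5: cell (3,1)='F' (+5 fires, +4 burnt)
  -> target ignites at step 5
Step 6: cell (3,1)='.' (+2 fires, +5 burnt)
Step 7: cell (3,1)='.' (+1 fires, +2 burnt)
Step 8: cell (3,1)='.' (+0 fires, +1 burnt)
  fire out at step 8

5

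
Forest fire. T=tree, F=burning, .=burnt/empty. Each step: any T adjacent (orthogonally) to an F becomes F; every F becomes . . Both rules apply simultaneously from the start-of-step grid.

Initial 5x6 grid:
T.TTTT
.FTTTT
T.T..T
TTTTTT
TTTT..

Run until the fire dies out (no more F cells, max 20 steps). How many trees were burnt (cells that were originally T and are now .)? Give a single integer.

Step 1: +1 fires, +1 burnt (F count now 1)
Step 2: +3 fires, +1 burnt (F count now 3)
Step 3: +3 fires, +3 burnt (F count now 3)
Step 4: +5 fires, +3 burnt (F count now 5)
Step 5: +6 fires, +5 burnt (F count now 6)
Step 6: +3 fires, +6 burnt (F count now 3)
Step 7: +0 fires, +3 burnt (F count now 0)
Fire out after step 7
Initially T: 22, now '.': 29
Total burnt (originally-T cells now '.'): 21

Answer: 21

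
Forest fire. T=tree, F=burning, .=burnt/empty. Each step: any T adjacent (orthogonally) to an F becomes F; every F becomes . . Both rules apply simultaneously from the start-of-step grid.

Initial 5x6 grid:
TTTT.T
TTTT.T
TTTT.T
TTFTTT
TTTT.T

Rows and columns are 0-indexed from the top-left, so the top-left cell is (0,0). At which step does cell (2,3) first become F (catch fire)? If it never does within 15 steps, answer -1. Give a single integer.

Step 1: cell (2,3)='T' (+4 fires, +1 burnt)
Step 2: cell (2,3)='F' (+7 fires, +4 burnt)
  -> target ignites at step 2
Step 3: cell (2,3)='.' (+6 fires, +7 burnt)
Step 4: cell (2,3)='.' (+5 fires, +6 burnt)
Step 5: cell (2,3)='.' (+2 fires, +5 burnt)
Step 6: cell (2,3)='.' (+1 fires, +2 burnt)
Step 7: cell (2,3)='.' (+0 fires, +1 burnt)
  fire out at step 7

2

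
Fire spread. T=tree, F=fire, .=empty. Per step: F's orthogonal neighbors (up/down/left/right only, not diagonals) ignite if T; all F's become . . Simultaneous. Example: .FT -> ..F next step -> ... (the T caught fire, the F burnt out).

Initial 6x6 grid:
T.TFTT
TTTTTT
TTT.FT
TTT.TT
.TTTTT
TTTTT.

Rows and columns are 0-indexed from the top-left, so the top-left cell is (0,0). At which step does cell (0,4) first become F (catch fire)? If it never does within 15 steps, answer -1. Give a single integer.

Step 1: cell (0,4)='F' (+6 fires, +2 burnt)
  -> target ignites at step 1
Step 2: cell (0,4)='.' (+5 fires, +6 burnt)
Step 3: cell (0,4)='.' (+5 fires, +5 burnt)
Step 4: cell (0,4)='.' (+5 fires, +5 burnt)
Step 5: cell (0,4)='.' (+5 fires, +5 burnt)
Step 6: cell (0,4)='.' (+2 fires, +5 burnt)
Step 7: cell (0,4)='.' (+1 fires, +2 burnt)
Step 8: cell (0,4)='.' (+0 fires, +1 burnt)
  fire out at step 8

1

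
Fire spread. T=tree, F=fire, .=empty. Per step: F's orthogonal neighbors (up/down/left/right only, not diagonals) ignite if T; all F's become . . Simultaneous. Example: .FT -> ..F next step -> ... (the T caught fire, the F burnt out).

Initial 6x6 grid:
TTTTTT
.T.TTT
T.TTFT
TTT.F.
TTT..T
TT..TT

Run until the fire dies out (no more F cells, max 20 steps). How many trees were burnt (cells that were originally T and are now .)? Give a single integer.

Answer: 22

Derivation:
Step 1: +3 fires, +2 burnt (F count now 3)
Step 2: +4 fires, +3 burnt (F count now 4)
Step 3: +3 fires, +4 burnt (F count now 3)
Step 4: +3 fires, +3 burnt (F count now 3)
Step 5: +3 fires, +3 burnt (F count now 3)
Step 6: +5 fires, +3 burnt (F count now 5)
Step 7: +1 fires, +5 burnt (F count now 1)
Step 8: +0 fires, +1 burnt (F count now 0)
Fire out after step 8
Initially T: 25, now '.': 33
Total burnt (originally-T cells now '.'): 22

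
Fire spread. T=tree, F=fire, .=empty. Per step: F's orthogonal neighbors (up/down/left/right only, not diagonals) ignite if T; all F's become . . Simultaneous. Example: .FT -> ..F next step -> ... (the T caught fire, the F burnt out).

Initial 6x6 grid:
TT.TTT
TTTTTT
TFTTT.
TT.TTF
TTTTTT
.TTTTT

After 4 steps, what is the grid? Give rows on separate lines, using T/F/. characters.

Step 1: 6 trees catch fire, 2 burn out
  TT.TTT
  TFTTTT
  F.FTT.
  TF.TF.
  TTTTTF
  .TTTTT
Step 2: 10 trees catch fire, 6 burn out
  TF.TTT
  F.FTTT
  ...FF.
  F..F..
  TFTTF.
  .TTTTF
Step 3: 8 trees catch fire, 10 burn out
  F..TTT
  ...FFT
  ......
  ......
  F.FF..
  .FTTF.
Step 4: 5 trees catch fire, 8 burn out
  ...FFT
  .....F
  ......
  ......
  ......
  ..FF..

...FFT
.....F
......
......
......
..FF..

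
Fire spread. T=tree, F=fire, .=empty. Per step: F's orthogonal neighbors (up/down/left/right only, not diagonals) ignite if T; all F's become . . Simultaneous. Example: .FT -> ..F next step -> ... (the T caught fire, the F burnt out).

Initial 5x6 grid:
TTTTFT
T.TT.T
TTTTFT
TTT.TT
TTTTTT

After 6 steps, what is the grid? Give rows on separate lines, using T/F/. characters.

Step 1: 5 trees catch fire, 2 burn out
  TTTF.F
  T.TT.T
  TTTF.F
  TTT.FT
  TTTTTT
Step 2: 6 trees catch fire, 5 burn out
  TTF...
  T.TF.F
  TTF...
  TTT..F
  TTTTFT
Step 3: 6 trees catch fire, 6 burn out
  TF....
  T.F...
  TF....
  TTF...
  TTTF.F
Step 4: 4 trees catch fire, 6 burn out
  F.....
  T.....
  F.....
  TF....
  TTF...
Step 5: 3 trees catch fire, 4 burn out
  ......
  F.....
  ......
  F.....
  TF....
Step 6: 1 trees catch fire, 3 burn out
  ......
  ......
  ......
  ......
  F.....

......
......
......
......
F.....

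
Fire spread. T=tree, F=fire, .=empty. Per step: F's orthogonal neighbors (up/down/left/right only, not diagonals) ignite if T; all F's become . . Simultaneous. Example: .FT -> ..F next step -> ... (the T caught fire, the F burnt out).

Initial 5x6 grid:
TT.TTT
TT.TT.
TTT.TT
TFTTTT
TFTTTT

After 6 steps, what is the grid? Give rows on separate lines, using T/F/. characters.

Step 1: 5 trees catch fire, 2 burn out
  TT.TTT
  TT.TT.
  TFT.TT
  F.FTTT
  F.FTTT
Step 2: 5 trees catch fire, 5 burn out
  TT.TTT
  TF.TT.
  F.F.TT
  ...FTT
  ...FTT
Step 3: 4 trees catch fire, 5 burn out
  TF.TTT
  F..TT.
  ....TT
  ....FT
  ....FT
Step 4: 4 trees catch fire, 4 burn out
  F..TTT
  ...TT.
  ....FT
  .....F
  .....F
Step 5: 2 trees catch fire, 4 burn out
  ...TTT
  ...TF.
  .....F
  ......
  ......
Step 6: 2 trees catch fire, 2 burn out
  ...TFT
  ...F..
  ......
  ......
  ......

...TFT
...F..
......
......
......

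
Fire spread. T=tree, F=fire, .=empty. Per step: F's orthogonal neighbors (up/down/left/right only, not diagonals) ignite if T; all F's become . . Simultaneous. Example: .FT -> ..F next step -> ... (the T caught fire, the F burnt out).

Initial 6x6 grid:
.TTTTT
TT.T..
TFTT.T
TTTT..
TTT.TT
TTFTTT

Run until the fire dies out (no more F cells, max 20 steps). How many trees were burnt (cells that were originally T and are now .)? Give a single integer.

Step 1: +7 fires, +2 burnt (F count now 7)
Step 2: +8 fires, +7 burnt (F count now 8)
Step 3: +6 fires, +8 burnt (F count now 6)
Step 4: +2 fires, +6 burnt (F count now 2)
Step 5: +1 fires, +2 burnt (F count now 1)
Step 6: +1 fires, +1 burnt (F count now 1)
Step 7: +0 fires, +1 burnt (F count now 0)
Fire out after step 7
Initially T: 26, now '.': 35
Total burnt (originally-T cells now '.'): 25

Answer: 25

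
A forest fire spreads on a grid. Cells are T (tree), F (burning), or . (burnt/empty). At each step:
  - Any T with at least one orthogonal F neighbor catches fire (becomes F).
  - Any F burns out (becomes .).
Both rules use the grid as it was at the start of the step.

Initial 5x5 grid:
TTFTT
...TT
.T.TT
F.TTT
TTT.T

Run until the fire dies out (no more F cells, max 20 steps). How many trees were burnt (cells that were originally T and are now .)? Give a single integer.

Answer: 15

Derivation:
Step 1: +3 fires, +2 burnt (F count now 3)
Step 2: +4 fires, +3 burnt (F count now 4)
Step 3: +3 fires, +4 burnt (F count now 3)
Step 4: +3 fires, +3 burnt (F count now 3)
Step 5: +1 fires, +3 burnt (F count now 1)
Step 6: +1 fires, +1 burnt (F count now 1)
Step 7: +0 fires, +1 burnt (F count now 0)
Fire out after step 7
Initially T: 16, now '.': 24
Total burnt (originally-T cells now '.'): 15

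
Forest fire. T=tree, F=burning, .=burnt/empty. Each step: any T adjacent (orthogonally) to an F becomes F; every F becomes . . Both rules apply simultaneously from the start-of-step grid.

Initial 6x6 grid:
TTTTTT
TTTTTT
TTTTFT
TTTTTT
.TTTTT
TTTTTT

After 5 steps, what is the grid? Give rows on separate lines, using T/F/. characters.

Step 1: 4 trees catch fire, 1 burn out
  TTTTTT
  TTTTFT
  TTTF.F
  TTTTFT
  .TTTTT
  TTTTTT
Step 2: 7 trees catch fire, 4 burn out
  TTTTFT
  TTTF.F
  TTF...
  TTTF.F
  .TTTFT
  TTTTTT
Step 3: 8 trees catch fire, 7 burn out
  TTTF.F
  TTF...
  TF....
  TTF...
  .TTF.F
  TTTTFT
Step 4: 7 trees catch fire, 8 burn out
  TTF...
  TF....
  F.....
  TF....
  .TF...
  TTTF.F
Step 5: 5 trees catch fire, 7 burn out
  TF....
  F.....
  ......
  F.....
  .F....
  TTF...

TF....
F.....
......
F.....
.F....
TTF...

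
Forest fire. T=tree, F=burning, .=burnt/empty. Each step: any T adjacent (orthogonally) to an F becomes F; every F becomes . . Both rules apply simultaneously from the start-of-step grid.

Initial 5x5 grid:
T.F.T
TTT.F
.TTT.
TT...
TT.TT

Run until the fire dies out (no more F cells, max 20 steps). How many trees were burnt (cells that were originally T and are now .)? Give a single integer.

Answer: 12

Derivation:
Step 1: +2 fires, +2 burnt (F count now 2)
Step 2: +2 fires, +2 burnt (F count now 2)
Step 3: +3 fires, +2 burnt (F count now 3)
Step 4: +2 fires, +3 burnt (F count now 2)
Step 5: +2 fires, +2 burnt (F count now 2)
Step 6: +1 fires, +2 burnt (F count now 1)
Step 7: +0 fires, +1 burnt (F count now 0)
Fire out after step 7
Initially T: 14, now '.': 23
Total burnt (originally-T cells now '.'): 12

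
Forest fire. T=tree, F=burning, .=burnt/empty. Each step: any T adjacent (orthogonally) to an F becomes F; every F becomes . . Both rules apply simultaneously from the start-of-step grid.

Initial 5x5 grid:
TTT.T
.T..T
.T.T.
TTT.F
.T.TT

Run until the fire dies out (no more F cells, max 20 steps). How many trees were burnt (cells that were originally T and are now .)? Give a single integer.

Answer: 2

Derivation:
Step 1: +1 fires, +1 burnt (F count now 1)
Step 2: +1 fires, +1 burnt (F count now 1)
Step 3: +0 fires, +1 burnt (F count now 0)
Fire out after step 3
Initially T: 14, now '.': 13
Total burnt (originally-T cells now '.'): 2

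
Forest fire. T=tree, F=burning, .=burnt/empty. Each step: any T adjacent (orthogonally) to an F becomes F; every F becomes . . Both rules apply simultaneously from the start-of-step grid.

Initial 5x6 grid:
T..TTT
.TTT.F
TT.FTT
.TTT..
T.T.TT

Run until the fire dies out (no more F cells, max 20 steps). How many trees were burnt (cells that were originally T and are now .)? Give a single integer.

Answer: 14

Derivation:
Step 1: +5 fires, +2 burnt (F count now 5)
Step 2: +4 fires, +5 burnt (F count now 4)
Step 3: +3 fires, +4 burnt (F count now 3)
Step 4: +1 fires, +3 burnt (F count now 1)
Step 5: +1 fires, +1 burnt (F count now 1)
Step 6: +0 fires, +1 burnt (F count now 0)
Fire out after step 6
Initially T: 18, now '.': 26
Total burnt (originally-T cells now '.'): 14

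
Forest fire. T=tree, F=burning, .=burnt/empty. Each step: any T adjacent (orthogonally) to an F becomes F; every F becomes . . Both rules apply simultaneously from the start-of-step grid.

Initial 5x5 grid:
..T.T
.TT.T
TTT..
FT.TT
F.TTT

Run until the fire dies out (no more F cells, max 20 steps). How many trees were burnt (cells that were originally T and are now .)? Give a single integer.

Answer: 7

Derivation:
Step 1: +2 fires, +2 burnt (F count now 2)
Step 2: +1 fires, +2 burnt (F count now 1)
Step 3: +2 fires, +1 burnt (F count now 2)
Step 4: +1 fires, +2 burnt (F count now 1)
Step 5: +1 fires, +1 burnt (F count now 1)
Step 6: +0 fires, +1 burnt (F count now 0)
Fire out after step 6
Initially T: 14, now '.': 18
Total burnt (originally-T cells now '.'): 7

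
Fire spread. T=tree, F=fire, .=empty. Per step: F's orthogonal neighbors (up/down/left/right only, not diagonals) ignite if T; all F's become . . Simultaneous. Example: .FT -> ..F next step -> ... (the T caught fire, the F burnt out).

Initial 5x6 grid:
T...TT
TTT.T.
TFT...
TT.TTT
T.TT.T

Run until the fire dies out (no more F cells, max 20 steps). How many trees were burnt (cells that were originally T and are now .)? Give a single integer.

Answer: 9

Derivation:
Step 1: +4 fires, +1 burnt (F count now 4)
Step 2: +3 fires, +4 burnt (F count now 3)
Step 3: +2 fires, +3 burnt (F count now 2)
Step 4: +0 fires, +2 burnt (F count now 0)
Fire out after step 4
Initially T: 18, now '.': 21
Total burnt (originally-T cells now '.'): 9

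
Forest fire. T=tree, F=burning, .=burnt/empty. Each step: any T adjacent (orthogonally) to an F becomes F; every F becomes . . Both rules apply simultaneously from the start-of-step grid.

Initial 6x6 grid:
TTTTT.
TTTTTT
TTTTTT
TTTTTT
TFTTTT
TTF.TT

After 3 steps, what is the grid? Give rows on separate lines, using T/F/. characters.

Step 1: 4 trees catch fire, 2 burn out
  TTTTT.
  TTTTTT
  TTTTTT
  TFTTTT
  F.FTTT
  TF..TT
Step 2: 5 trees catch fire, 4 burn out
  TTTTT.
  TTTTTT
  TFTTTT
  F.FTTT
  ...FTT
  F...TT
Step 3: 5 trees catch fire, 5 burn out
  TTTTT.
  TFTTTT
  F.FTTT
  ...FTT
  ....FT
  ....TT

TTTTT.
TFTTTT
F.FTTT
...FTT
....FT
....TT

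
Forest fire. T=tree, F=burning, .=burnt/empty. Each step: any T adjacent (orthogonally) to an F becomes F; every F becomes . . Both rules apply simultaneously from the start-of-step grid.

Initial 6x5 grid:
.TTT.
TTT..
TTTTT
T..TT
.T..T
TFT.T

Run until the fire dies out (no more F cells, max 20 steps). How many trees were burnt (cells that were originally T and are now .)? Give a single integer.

Step 1: +3 fires, +1 burnt (F count now 3)
Step 2: +0 fires, +3 burnt (F count now 0)
Fire out after step 2
Initially T: 19, now '.': 14
Total burnt (originally-T cells now '.'): 3

Answer: 3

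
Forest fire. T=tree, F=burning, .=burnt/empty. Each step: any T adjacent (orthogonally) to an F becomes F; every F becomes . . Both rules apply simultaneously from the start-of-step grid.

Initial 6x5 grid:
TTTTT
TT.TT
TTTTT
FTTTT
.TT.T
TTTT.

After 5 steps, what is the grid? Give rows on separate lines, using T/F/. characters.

Step 1: 2 trees catch fire, 1 burn out
  TTTTT
  TT.TT
  FTTTT
  .FTTT
  .TT.T
  TTTT.
Step 2: 4 trees catch fire, 2 burn out
  TTTTT
  FT.TT
  .FTTT
  ..FTT
  .FT.T
  TTTT.
Step 3: 6 trees catch fire, 4 burn out
  FTTTT
  .F.TT
  ..FTT
  ...FT
  ..F.T
  TFTT.
Step 4: 5 trees catch fire, 6 burn out
  .FTTT
  ...TT
  ...FT
  ....F
  ....T
  F.FT.
Step 5: 5 trees catch fire, 5 burn out
  ..FTT
  ...FT
  ....F
  .....
  ....F
  ...F.

..FTT
...FT
....F
.....
....F
...F.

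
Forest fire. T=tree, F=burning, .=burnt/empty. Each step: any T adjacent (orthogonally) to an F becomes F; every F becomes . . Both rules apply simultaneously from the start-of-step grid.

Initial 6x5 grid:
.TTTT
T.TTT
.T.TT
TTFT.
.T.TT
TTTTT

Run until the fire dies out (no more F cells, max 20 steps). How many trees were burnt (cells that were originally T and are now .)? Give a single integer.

Answer: 21

Derivation:
Step 1: +2 fires, +1 burnt (F count now 2)
Step 2: +5 fires, +2 burnt (F count now 5)
Step 3: +5 fires, +5 burnt (F count now 5)
Step 4: +6 fires, +5 burnt (F count now 6)
Step 5: +2 fires, +6 burnt (F count now 2)
Step 6: +1 fires, +2 burnt (F count now 1)
Step 7: +0 fires, +1 burnt (F count now 0)
Fire out after step 7
Initially T: 22, now '.': 29
Total burnt (originally-T cells now '.'): 21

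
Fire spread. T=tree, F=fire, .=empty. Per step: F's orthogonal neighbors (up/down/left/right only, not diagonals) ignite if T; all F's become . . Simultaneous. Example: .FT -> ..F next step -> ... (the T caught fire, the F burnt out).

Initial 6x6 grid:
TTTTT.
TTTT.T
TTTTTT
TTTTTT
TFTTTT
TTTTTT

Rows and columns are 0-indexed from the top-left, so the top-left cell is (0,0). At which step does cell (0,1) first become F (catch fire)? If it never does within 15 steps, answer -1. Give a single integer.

Step 1: cell (0,1)='T' (+4 fires, +1 burnt)
Step 2: cell (0,1)='T' (+6 fires, +4 burnt)
Step 3: cell (0,1)='T' (+6 fires, +6 burnt)
Step 4: cell (0,1)='F' (+7 fires, +6 burnt)
  -> target ignites at step 4
Step 5: cell (0,1)='.' (+6 fires, +7 burnt)
Step 6: cell (0,1)='.' (+2 fires, +6 burnt)
Step 7: cell (0,1)='.' (+2 fires, +2 burnt)
Step 8: cell (0,1)='.' (+0 fires, +2 burnt)
  fire out at step 8

4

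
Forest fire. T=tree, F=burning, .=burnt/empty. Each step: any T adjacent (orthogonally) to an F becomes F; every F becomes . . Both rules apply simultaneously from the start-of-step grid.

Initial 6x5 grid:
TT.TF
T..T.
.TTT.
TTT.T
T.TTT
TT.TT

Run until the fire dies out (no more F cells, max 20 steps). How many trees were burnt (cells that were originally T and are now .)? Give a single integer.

Step 1: +1 fires, +1 burnt (F count now 1)
Step 2: +1 fires, +1 burnt (F count now 1)
Step 3: +1 fires, +1 burnt (F count now 1)
Step 4: +1 fires, +1 burnt (F count now 1)
Step 5: +2 fires, +1 burnt (F count now 2)
Step 6: +2 fires, +2 burnt (F count now 2)
Step 7: +2 fires, +2 burnt (F count now 2)
Step 8: +3 fires, +2 burnt (F count now 3)
Step 9: +3 fires, +3 burnt (F count now 3)
Step 10: +1 fires, +3 burnt (F count now 1)
Step 11: +0 fires, +1 burnt (F count now 0)
Fire out after step 11
Initially T: 20, now '.': 27
Total burnt (originally-T cells now '.'): 17

Answer: 17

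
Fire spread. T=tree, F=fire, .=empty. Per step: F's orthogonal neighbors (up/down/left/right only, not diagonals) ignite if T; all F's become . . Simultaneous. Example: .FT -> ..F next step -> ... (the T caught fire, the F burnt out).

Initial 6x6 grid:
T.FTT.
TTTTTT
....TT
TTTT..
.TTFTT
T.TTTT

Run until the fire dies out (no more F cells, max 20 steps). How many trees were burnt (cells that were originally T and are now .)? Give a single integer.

Step 1: +6 fires, +2 burnt (F count now 6)
Step 2: +8 fires, +6 burnt (F count now 8)
Step 3: +4 fires, +8 burnt (F count now 4)
Step 4: +4 fires, +4 burnt (F count now 4)
Step 5: +1 fires, +4 burnt (F count now 1)
Step 6: +0 fires, +1 burnt (F count now 0)
Fire out after step 6
Initially T: 24, now '.': 35
Total burnt (originally-T cells now '.'): 23

Answer: 23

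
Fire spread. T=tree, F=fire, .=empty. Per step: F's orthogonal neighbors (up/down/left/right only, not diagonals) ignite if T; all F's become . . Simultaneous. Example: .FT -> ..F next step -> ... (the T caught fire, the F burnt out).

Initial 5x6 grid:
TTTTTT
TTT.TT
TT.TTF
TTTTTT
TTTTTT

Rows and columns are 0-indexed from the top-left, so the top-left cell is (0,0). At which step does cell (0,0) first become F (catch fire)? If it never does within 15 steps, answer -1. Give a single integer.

Step 1: cell (0,0)='T' (+3 fires, +1 burnt)
Step 2: cell (0,0)='T' (+5 fires, +3 burnt)
Step 3: cell (0,0)='T' (+3 fires, +5 burnt)
Step 4: cell (0,0)='T' (+3 fires, +3 burnt)
Step 5: cell (0,0)='T' (+3 fires, +3 burnt)
Step 6: cell (0,0)='T' (+5 fires, +3 burnt)
Step 7: cell (0,0)='F' (+4 fires, +5 burnt)
  -> target ignites at step 7
Step 8: cell (0,0)='.' (+1 fires, +4 burnt)
Step 9: cell (0,0)='.' (+0 fires, +1 burnt)
  fire out at step 9

7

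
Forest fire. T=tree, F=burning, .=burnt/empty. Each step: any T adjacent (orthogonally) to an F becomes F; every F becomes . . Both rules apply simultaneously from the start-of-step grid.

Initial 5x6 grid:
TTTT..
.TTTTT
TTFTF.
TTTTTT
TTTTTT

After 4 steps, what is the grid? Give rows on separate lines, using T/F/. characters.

Step 1: 6 trees catch fire, 2 burn out
  TTTT..
  .TFTFT
  TF.F..
  TTFTFT
  TTTTTT
Step 2: 10 trees catch fire, 6 burn out
  TTFT..
  .F.F.F
  F.....
  TF.F.F
  TTFTFT
Step 3: 6 trees catch fire, 10 burn out
  TF.F..
  ......
  ......
  F.....
  TF.F.F
Step 4: 2 trees catch fire, 6 burn out
  F.....
  ......
  ......
  ......
  F.....

F.....
......
......
......
F.....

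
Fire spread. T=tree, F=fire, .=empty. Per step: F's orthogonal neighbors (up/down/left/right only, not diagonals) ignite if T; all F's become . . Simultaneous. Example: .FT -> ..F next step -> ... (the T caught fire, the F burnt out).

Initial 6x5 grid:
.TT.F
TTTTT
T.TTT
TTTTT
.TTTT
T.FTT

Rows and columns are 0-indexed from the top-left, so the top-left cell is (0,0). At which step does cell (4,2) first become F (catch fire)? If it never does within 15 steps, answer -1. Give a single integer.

Step 1: cell (4,2)='F' (+3 fires, +2 burnt)
  -> target ignites at step 1
Step 2: cell (4,2)='.' (+6 fires, +3 burnt)
Step 3: cell (4,2)='.' (+7 fires, +6 burnt)
Step 4: cell (4,2)='.' (+3 fires, +7 burnt)
Step 5: cell (4,2)='.' (+3 fires, +3 burnt)
Step 6: cell (4,2)='.' (+0 fires, +3 burnt)
  fire out at step 6

1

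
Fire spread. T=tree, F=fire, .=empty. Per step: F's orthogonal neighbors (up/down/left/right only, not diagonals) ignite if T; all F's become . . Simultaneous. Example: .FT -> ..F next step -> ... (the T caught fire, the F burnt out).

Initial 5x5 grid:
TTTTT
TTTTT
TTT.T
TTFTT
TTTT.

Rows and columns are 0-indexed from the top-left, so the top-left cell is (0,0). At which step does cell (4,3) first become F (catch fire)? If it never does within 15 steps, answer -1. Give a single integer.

Step 1: cell (4,3)='T' (+4 fires, +1 burnt)
Step 2: cell (4,3)='F' (+6 fires, +4 burnt)
  -> target ignites at step 2
Step 3: cell (4,3)='.' (+6 fires, +6 burnt)
Step 4: cell (4,3)='.' (+4 fires, +6 burnt)
Step 5: cell (4,3)='.' (+2 fires, +4 burnt)
Step 6: cell (4,3)='.' (+0 fires, +2 burnt)
  fire out at step 6

2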